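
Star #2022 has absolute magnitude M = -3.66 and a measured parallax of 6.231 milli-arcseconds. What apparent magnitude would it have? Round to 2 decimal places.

m = 2.37

d = 1/p = 1/0.006231″ = 160.49 pc.
m − M = 5 log₁₀ d − 5 = 5 log₁₀(160.49) − 5 = 11.0272 − 5 = 6.0272.
m = M + (m − M) = -3.66 + 6.0272 = 2.37.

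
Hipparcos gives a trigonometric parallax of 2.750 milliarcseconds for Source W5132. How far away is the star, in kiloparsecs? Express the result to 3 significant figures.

p = 2.750 milliarcseconds = 0.002750 arcsec.
d = 1/p = 1/0.002750 = 363.64 pc.
= 0.36364 kpc.

0.364 kpc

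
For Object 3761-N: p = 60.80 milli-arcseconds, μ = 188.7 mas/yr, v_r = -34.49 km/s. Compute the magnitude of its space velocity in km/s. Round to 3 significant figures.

37.5 km/s

d = 1/p = 1/0.06080″ = 16.447 pc.
μ = 188.7 mas/yr = 0.1887 ″/yr.
v_t = 4.740 μ d = 4.740 × 0.1887 × 16.447 = 14.711 km/s.
v = √(v_r² + v_t²) = √((-34.49)² + 14.711²) = √1405.97 = 37.496 km/s.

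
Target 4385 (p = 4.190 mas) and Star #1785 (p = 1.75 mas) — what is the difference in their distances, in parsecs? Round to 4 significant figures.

332.8 pc

d_A = 1/0.004190″ = 238.66 pc; d_B = 1/0.001750″ = 571.43 pc.
|d_B − d_A| = |571.43 − 238.66| = 332.77 pc.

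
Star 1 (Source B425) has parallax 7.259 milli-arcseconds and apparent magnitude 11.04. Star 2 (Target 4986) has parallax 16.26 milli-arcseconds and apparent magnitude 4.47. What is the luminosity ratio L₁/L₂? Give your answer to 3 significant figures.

L₁/L₂ = 0.0118

d₁ = 1/p₁ = 1/0.007259″ = 137.76 pc; d₂ = 1/p₂ = 1/0.01626″ = 61.501 pc.
M₁ = m₁ − 5 log₁₀ d₁ + 5 = 11.04 − 10.6956 + 5 = 5.3444.
M₂ = 4.47 − 8.9444 + 5 = 0.5256.
L₁/L₂ = 10^(0.4(M₂ − M₁)) = 10^(0.4 × (-4.8188)) = 10^(-1.92752) = 0.011816.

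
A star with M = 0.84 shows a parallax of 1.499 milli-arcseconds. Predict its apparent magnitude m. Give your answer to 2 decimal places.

d = 1/p = 1/0.001499″ = 667.11 pc.
m − M = 5 log₁₀ d − 5 = 5 log₁₀(667.11) − 5 = 14.1210 − 5 = 9.1210.
m = M + (m − M) = 0.84 + 9.1210 = 9.96.

m = 9.96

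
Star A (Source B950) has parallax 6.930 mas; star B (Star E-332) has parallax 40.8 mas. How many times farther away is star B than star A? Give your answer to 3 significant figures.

0.170

Since d = 1/p, d_B/d_A = p_A/p_B.
= 6.930 / 40.8 = 0.16985.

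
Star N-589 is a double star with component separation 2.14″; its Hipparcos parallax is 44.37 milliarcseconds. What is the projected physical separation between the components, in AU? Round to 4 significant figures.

d = 1/p = 1/0.04437″ = 22.538 pc.
At distance d (pc), an angle of θ arcsec spans θ·d AU: s = 2.14 × 22.538 = 48.231 AU.

48.23 AU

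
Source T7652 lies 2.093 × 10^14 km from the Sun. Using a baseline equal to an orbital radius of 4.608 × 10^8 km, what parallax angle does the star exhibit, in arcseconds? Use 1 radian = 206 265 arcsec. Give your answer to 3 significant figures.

θ ≈ B/d = (4.608 × 10^8) / (2.093 × 10^14) = 2.2016 × 10^-6 rad.
In arcseconds: 2.2016 × 10^-6 × 206265 = 0.45411″.

0.454 arcsec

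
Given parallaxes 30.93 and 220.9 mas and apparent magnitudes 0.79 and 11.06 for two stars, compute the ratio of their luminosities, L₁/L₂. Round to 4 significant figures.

L₁/L₂ = 654100

d₁ = 1/p₁ = 1/0.03093″ = 32.331 pc; d₂ = 1/p₂ = 1/0.2209″ = 4.5269 pc.
M₁ = m₁ − 5 log₁₀ d₁ + 5 = 0.79 − 7.5481 + 5 = -1.7581.
M₂ = 11.06 − 3.2790 + 5 = 12.7810.
L₁/L₂ = 10^(0.4(M₂ − M₁)) = 10^(0.4 × 14.5391) = 10^5.81564 = 6.5409 × 10^5.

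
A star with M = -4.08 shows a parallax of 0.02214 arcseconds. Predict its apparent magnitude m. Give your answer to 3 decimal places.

m = -0.806

d = 1/p = 1/0.02214″ = 45.167 pc.
m − M = 5 log₁₀ d − 5 = 5 log₁₀(45.167) − 5 = 8.2741 − 5 = 3.2741.
m = M + (m − M) = -4.08 + 3.2741 = -0.806.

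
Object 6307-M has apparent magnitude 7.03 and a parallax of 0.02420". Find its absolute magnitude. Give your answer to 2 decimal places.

d = 1/p = 1/0.02420″ = 41.322 pc.
m − M = 5 log₁₀(41.322) − 5 = 8.0809 − 5 = 3.0809.
M = m − (m − M) = 7.03 − 3.0809 = 3.95.

M = 3.95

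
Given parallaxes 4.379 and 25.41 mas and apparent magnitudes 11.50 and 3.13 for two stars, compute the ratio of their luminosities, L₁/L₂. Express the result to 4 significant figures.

L₁/L₂ = 0.01511

d₁ = 1/p₁ = 1/0.004379″ = 228.36 pc; d₂ = 1/p₂ = 1/0.02541″ = 39.355 pc.
M₁ = m₁ − 5 log₁₀ d₁ + 5 = 11.50 − 11.7931 + 5 = 4.7069.
M₂ = 3.13 − 7.9750 + 5 = 0.1550.
L₁/L₂ = 10^(0.4(M₂ − M₁)) = 10^(0.4 × (-4.5519)) = 10^(-1.82076) = 0.015109.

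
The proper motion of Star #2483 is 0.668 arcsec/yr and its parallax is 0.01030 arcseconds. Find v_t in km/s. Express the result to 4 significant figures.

d = 1/p = 1/0.01030″ = 97.087 pc.
v_t = 4.74 × μ × d = 4.74 × 0.668 × 97.087 = 307.41 km/s.

307.4 km/s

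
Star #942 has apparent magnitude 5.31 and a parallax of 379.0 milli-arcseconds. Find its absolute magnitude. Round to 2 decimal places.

M = 8.20

d = 1/p = 1/0.3790″ = 2.6385 pc.
m − M = 5 log₁₀(2.6385) − 5 = 2.1068 − 5 = -2.8932.
M = m − (m − M) = 5.31 − (-2.8932) = 8.20.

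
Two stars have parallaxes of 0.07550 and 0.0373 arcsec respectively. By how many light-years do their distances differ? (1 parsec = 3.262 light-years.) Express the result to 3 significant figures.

44.2 ly

d_A = 1/0.07550″ = 13.245 pc; d_B = 1/0.03730″ = 26.81 pc.
|d_B − d_A| = |26.81 − 13.245| = 13.565 pc = 13.565 × 3.262 ly = 44.249 ly.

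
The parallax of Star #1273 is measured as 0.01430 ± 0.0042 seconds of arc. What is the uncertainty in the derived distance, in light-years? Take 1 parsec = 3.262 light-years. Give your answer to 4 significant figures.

d = 1/p, so σ_d = σ_p / p².
σ_d = 0.00420 / (0.01430)² = 0.00420 / 0.00020449 = 20.539 pc = 20.539 × 3.262 ly = 66.998 ly.

67.00 ly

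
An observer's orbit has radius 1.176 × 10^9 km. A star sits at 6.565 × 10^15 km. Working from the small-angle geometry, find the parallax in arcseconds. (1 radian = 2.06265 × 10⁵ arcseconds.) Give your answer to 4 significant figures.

0.03695 arcsec

θ ≈ B/d = (1.176 × 10^9) / (6.565 × 10^15) = 1.7913 × 10^-7 rad.
In arcseconds: 1.7913 × 10^-7 × 206265 = 0.036948″.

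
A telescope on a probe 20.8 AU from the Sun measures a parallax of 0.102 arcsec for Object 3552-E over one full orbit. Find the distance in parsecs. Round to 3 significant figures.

204 pc

With baseline B (in AU) and parallax p (in arcsec), d = B/p parsecs.
d = 20.8 / 0.102 = 203.92 pc.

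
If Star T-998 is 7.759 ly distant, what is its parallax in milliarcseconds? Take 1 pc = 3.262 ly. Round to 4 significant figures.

d = 7.759 ly ÷ 3.262 = 2.3786 pc.
p = 1/d = 1/2.3786 = 0.42042 arcsec.
= 0.42042 × 1000 = 420.42 mas.

420.4 mas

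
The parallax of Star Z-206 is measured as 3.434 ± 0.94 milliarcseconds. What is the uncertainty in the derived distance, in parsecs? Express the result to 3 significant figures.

79.7 pc

d = 1/p, so σ_d = σ_p / p².
σ_d = 0.000940 / (0.003434)² = 0.000940 / 0.000011792 = 79.715 pc.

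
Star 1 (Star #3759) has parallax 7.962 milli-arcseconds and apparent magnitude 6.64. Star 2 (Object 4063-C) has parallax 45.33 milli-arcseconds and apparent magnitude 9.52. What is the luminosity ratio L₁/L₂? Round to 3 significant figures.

d₁ = 1/p₁ = 1/0.007962″ = 125.6 pc; d₂ = 1/p₂ = 1/0.04533″ = 22.06 pc.
M₁ = m₁ − 5 log₁₀ d₁ + 5 = 6.64 − 10.4949 + 5 = 1.1451.
M₂ = 9.52 − 6.7180 + 5 = 7.8020.
L₁/L₂ = 10^(0.4(M₂ − M₁)) = 10^(0.4 × 6.6569) = 10^2.66276 = 460.

L₁/L₂ = 460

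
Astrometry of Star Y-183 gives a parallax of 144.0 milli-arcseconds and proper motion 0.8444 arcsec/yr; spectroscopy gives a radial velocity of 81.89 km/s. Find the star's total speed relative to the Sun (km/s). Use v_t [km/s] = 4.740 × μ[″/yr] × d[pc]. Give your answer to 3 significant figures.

d = 1/p = 1/0.1440″ = 6.9444 pc.
v_t = 4.740 μ d = 4.740 × 0.8444 × 6.9444 = 27.795 km/s.
v = √(v_r² + v_t²) = √(81.89² + 27.795²) = √7478.53 = 86.478 km/s.

86.5 km/s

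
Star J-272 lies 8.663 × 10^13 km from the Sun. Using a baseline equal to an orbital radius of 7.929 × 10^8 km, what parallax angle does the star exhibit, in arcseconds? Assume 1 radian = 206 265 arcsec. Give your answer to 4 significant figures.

1.888 arcsec

θ ≈ B/d = (7.929 × 10^8) / (8.663 × 10^13) = 9.1527 × 10^-6 rad.
In arcseconds: 9.1527 × 10^-6 × 206265 = 1.8879″.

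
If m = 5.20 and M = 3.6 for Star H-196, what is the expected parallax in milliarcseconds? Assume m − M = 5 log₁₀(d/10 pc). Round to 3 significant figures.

m − M = 5.20 − 3.6 = 1.60.
d = 10^((m−M)/5 + 1) = 10^1.320 = 20.893 pc.
p = 1/d = 1/20.893 = 0.047863 arcsec = 47.863 mas.

47.9 mas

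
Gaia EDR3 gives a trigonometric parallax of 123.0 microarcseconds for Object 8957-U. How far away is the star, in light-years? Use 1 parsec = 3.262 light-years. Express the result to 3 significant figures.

p = 123.0 microarcseconds = 0.0001230 arcsec.
d = 1/p = 1/0.0001230 = 8130.1 pc.
In light-years: 8130.1 × 3.262 = 26520 ly.

26500 light years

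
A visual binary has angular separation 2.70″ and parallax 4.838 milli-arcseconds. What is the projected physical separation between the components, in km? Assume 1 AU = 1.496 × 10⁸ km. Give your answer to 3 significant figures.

d = 1/p = 1/0.004838″ = 206.7 pc.
At distance d (pc), an angle of θ arcsec spans θ·d AU: s = 2.70 × 206.7 = 558.09 AU.
= 558.09 × 1.496 × 10⁸ km = 8.3490 × 10^10 km.

8.35 × 10^10 km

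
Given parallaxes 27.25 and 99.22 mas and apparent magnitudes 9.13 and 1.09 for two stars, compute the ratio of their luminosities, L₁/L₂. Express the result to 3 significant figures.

L₁/L₂ = 0.00806

d₁ = 1/p₁ = 1/0.02725″ = 36.697 pc; d₂ = 1/p₂ = 1/0.09922″ = 10.079 pc.
M₁ = m₁ − 5 log₁₀ d₁ + 5 = 9.13 − 7.8232 + 5 = 6.3068.
M₂ = 1.09 − 5.0171 + 5 = 1.0729.
L₁/L₂ = 10^(0.4(M₂ − M₁)) = 10^(0.4 × (-5.2339)) = 10^(-2.09356) = 0.0080619.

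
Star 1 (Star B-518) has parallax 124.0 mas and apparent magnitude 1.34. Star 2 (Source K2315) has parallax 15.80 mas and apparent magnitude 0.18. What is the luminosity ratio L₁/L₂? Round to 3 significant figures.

L₁/L₂ = 0.00558

d₁ = 1/p₁ = 1/0.1240″ = 8.0645 pc; d₂ = 1/p₂ = 1/0.01580″ = 63.291 pc.
M₁ = m₁ − 5 log₁₀ d₁ + 5 = 1.34 − 4.5329 + 5 = 1.8071.
M₂ = 0.18 − 9.0067 + 5 = -3.8267.
L₁/L₂ = 10^(0.4(M₂ − M₁)) = 10^(0.4 × (-5.6338)) = 10^(-2.25352) = 0.005578.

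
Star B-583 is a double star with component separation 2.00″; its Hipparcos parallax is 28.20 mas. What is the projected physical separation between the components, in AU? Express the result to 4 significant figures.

70.92 AU

d = 1/p = 1/0.02820″ = 35.461 pc.
At distance d (pc), an angle of θ arcsec spans θ·d AU: s = 2.00 × 35.461 = 70.922 AU.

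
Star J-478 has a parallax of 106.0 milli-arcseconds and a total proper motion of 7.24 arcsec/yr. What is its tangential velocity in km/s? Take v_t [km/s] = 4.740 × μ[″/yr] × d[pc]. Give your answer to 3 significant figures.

324 km/s

d = 1/p = 1/0.1060″ = 9.434 pc.
v_t = 4.74 × μ × d = 4.74 × 7.24 × 9.434 = 323.75 km/s.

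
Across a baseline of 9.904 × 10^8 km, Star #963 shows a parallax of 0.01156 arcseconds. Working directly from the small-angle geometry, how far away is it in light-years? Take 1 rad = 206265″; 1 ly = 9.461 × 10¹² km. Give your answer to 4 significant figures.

θ = 0.01156″ = 0.01156/206265 = 5.6044 × 10^-8 rad.
d = B/θ = (9.904 × 10^8) / (5.6044 × 10^-8) = 1.7672 × 10^16 km = (1.7672 × 10^16) / (9.461 × 10^12) ly = 1867.9 ly.

1868 ly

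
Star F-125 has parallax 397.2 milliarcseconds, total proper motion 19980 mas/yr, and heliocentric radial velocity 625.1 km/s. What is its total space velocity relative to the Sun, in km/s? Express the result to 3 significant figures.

669 km/s

d = 1/p = 1/0.3972″ = 2.5176 pc.
μ = 19980 mas/yr = 19.98 ″/yr.
v_t = 4.740 μ d = 4.740 × 19.98 × 2.5176 = 238.43 km/s.
v = √(v_r² + v_t²) = √(625.1² + 238.43²) = √447599 = 669.03 km/s.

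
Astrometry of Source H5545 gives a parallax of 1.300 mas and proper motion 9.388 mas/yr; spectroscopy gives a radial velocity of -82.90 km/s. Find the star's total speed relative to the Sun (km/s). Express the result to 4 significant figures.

d = 1/p = 1/0.001300″ = 769.23 pc.
μ = 9.388 mas/yr = 0.009388 ″/yr.
v_t = 4.740 μ d = 4.740 × 0.009388 × 769.23 = 34.23 km/s.
v = √(v_r² + v_t²) = √((-82.90)² + 34.23²) = √8044.1 = 89.689 km/s.

89.69 km/s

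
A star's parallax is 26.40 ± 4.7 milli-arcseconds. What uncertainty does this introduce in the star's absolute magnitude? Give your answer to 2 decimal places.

M = m − 5 log₁₀ d + 5 = m + 5 log₁₀ p + 5, so ∂M/∂p = 5/(p ln 10).
σ_M = (5/ln 10) · (σ_p/p) = 2.1715 × 4.7/26.40 = 2.1715 × 0.17803 = 0.38659.

σ_M = 0.39 mag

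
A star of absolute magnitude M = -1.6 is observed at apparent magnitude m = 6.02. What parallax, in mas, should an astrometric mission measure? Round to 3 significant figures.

2.99 mas

m − M = 6.02 − (-1.6) = 7.62.
d = 10^((m−M)/5 + 1) = 10^2.524 = 334.2 pc.
p = 1/d = 1/334.2 = 0.0029922 arcsec = 2.9922 mas.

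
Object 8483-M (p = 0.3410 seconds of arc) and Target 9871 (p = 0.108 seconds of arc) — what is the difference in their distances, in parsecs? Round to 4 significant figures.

d_A = 1/0.3410″ = 2.9326 pc; d_B = 1/0.1080″ = 9.2593 pc.
|d_B − d_A| = |9.2593 − 2.9326| = 6.3267 pc.

6.327 pc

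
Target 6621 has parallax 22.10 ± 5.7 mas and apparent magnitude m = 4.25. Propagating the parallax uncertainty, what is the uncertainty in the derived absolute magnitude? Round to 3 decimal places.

M = m − 5 log₁₀ d + 5 = m + 5 log₁₀ p + 5, so ∂M/∂p = 5/(p ln 10).
σ_M = (5/ln 10) · (σ_p/p) = 2.1715 × 5.7/22.10 = 2.1715 × 0.25792 = 0.56007.

σ_M = 0.560 mag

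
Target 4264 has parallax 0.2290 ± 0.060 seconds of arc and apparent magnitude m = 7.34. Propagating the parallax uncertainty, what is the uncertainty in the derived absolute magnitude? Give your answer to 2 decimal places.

σ_M = 0.57 mag

M = m − 5 log₁₀ d + 5 = m + 5 log₁₀ p + 5, so ∂M/∂p = 5/(p ln 10).
σ_M = (5/ln 10) · (σ_p/p) = 2.1715 × 0.060/0.2290 = 2.1715 × 0.26201 = 0.56895.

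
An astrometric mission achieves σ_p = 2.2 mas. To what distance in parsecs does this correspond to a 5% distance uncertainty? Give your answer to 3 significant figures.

22.7 pc

σ_d/d = σ_p/p, so the condition is σ_p/p ≤ 0.05, i.e. p ≥ σ_p/0.05.
p_min = 2.2/0.05 = 44 mas = 0.044 arcsec.
d_max = 1/p_min = 1/0.044 = 22.727 pc.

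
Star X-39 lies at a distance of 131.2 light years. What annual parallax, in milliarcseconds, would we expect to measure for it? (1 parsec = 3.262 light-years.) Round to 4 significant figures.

24.86 mas

d = 131.2 ly ÷ 3.262 = 40.221 pc.
p = 1/d = 1/40.221 = 0.024863 arcsec.
= 0.024863 × 1000 = 24.863 mas.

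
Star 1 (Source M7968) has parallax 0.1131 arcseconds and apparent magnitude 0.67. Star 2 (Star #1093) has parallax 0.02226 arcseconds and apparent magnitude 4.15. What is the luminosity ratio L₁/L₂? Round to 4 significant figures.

d₁ = 1/p₁ = 1/0.1131″ = 8.8417 pc; d₂ = 1/p₂ = 1/0.02226″ = 44.924 pc.
M₁ = m₁ − 5 log₁₀ d₁ + 5 = 0.67 − 4.7327 + 5 = 0.9373.
M₂ = 4.15 − 8.2624 + 5 = 0.8876.
L₁/L₂ = 10^(0.4(M₂ − M₁)) = 10^(0.4 × (-0.0497)) = 10^(-0.01988) = 0.95526.

L₁/L₂ = 0.9553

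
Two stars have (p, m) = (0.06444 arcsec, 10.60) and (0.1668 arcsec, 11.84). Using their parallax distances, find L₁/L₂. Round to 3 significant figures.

d₁ = 1/p₁ = 1/0.06444″ = 15.518 pc; d₂ = 1/p₂ = 1/0.1668″ = 5.9952 pc.
M₁ = m₁ − 5 log₁₀ d₁ + 5 = 10.60 − 5.9542 + 5 = 9.6458.
M₂ = 11.84 − 3.8890 + 5 = 12.9510.
L₁/L₂ = 10^(0.4(M₂ − M₁)) = 10^(0.4 × 3.3052) = 10^1.32208 = 20.993.

L₁/L₂ = 21.0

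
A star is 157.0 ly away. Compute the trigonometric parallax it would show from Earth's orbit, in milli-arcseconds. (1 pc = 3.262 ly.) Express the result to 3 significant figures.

d = 157.0 ly ÷ 3.262 = 48.13 pc.
p = 1/d = 1/48.13 = 0.020777 arcsec.
= 0.020777 × 1000 = 20.777 mas.

20.8 mas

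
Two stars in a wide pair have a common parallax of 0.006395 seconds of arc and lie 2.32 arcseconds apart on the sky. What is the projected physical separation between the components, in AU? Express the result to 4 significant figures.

d = 1/p = 1/0.006395″ = 156.37 pc.
At distance d (pc), an angle of θ arcsec spans θ·d AU: s = 2.32 × 156.37 = 362.78 AU.

362.8 AU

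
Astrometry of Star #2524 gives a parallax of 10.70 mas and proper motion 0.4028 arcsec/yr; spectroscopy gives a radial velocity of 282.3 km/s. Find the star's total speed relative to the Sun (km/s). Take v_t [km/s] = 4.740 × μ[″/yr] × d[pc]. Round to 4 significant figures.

d = 1/p = 1/0.01070″ = 93.458 pc.
v_t = 4.740 μ d = 4.740 × 0.4028 × 93.458 = 178.44 km/s.
v = √(v_r² + v_t²) = √(282.3² + 178.44²) = √111534 = 333.97 km/s.

334.0 km/s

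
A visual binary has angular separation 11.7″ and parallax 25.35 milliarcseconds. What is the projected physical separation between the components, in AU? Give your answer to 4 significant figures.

d = 1/p = 1/0.02535″ = 39.448 pc.
At distance d (pc), an angle of θ arcsec spans θ·d AU: s = 11.7 × 39.448 = 461.54 AU.

461.5 AU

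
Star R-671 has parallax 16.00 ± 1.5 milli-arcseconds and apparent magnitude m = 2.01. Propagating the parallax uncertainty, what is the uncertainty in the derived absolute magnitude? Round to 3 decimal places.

σ_M = 0.204 mag

M = m − 5 log₁₀ d + 5 = m + 5 log₁₀ p + 5, so ∂M/∂p = 5/(p ln 10).
σ_M = (5/ln 10) · (σ_p/p) = 2.1715 × 1.5/16.00 = 2.1715 × 0.09375 = 0.20358.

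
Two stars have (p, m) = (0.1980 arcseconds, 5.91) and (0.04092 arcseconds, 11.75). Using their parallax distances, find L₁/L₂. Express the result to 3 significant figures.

L₁/L₂ = 9.26

d₁ = 1/p₁ = 1/0.1980″ = 5.0505 pc; d₂ = 1/p₂ = 1/0.04092″ = 24.438 pc.
M₁ = m₁ − 5 log₁₀ d₁ + 5 = 5.91 − 3.5167 + 5 = 7.3933.
M₂ = 11.75 − 6.9403 + 5 = 9.8097.
L₁/L₂ = 10^(0.4(M₂ − M₁)) = 10^(0.4 × 2.4164) = 10^0.96656 = 9.2589.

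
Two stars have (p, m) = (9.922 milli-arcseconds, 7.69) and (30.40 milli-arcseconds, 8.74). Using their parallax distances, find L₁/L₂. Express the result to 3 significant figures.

L₁/L₂ = 24.7

d₁ = 1/p₁ = 1/0.009922″ = 100.79 pc; d₂ = 1/p₂ = 1/0.03040″ = 32.895 pc.
M₁ = m₁ − 5 log₁₀ d₁ + 5 = 7.69 − 10.0171 + 5 = 2.6729.
M₂ = 8.74 − 7.5856 + 5 = 6.1544.
L₁/L₂ = 10^(0.4(M₂ − M₁)) = 10^(0.4 × 3.4815) = 10^1.39260 = 24.694.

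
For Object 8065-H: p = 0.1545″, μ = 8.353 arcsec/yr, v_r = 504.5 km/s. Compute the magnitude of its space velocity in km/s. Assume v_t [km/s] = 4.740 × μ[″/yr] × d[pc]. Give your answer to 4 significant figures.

565.9 km/s

d = 1/p = 1/0.1545″ = 6.4725 pc.
v_t = 4.740 μ d = 4.740 × 8.353 × 6.4725 = 256.27 km/s.
v = √(v_r² + v_t²) = √(504.5² + 256.27²) = √320195 = 565.86 km/s.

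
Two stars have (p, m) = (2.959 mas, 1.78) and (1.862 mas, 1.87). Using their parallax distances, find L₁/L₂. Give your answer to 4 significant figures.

L₁/L₂ = 0.4302

d₁ = 1/p₁ = 1/0.002959″ = 337.95 pc; d₂ = 1/p₂ = 1/0.001862″ = 537.06 pc.
M₁ = m₁ − 5 log₁₀ d₁ + 5 = 1.78 − 12.6443 + 5 = -5.8643.
M₂ = 1.87 − 13.6501 + 5 = -6.7801.
L₁/L₂ = 10^(0.4(M₂ − M₁)) = 10^(0.4 × (-0.9158)) = 10^(-0.36632) = 0.43021.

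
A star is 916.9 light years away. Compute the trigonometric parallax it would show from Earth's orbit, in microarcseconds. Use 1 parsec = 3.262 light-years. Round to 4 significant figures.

3558 μas

d = 916.9 ly ÷ 3.262 = 281.09 pc.
p = 1/d = 1/281.09 = 0.0035576 arcsec.
= 0.0035576 × 10⁶ = 3557.6 μas.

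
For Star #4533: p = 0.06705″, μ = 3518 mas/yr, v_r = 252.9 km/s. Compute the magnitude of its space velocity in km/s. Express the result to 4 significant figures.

d = 1/p = 1/0.06705″ = 14.914 pc.
μ = 3518 mas/yr = 3.518 ″/yr.
v_t = 4.740 μ d = 4.740 × 3.518 × 14.914 = 248.7 km/s.
v = √(v_r² + v_t²) = √(252.9² + 248.7²) = √125810 = 354.7 km/s.

354.7 km/s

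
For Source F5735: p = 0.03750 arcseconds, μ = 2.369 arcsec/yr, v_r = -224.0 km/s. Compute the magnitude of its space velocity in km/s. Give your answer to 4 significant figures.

d = 1/p = 1/0.03750″ = 26.667 pc.
v_t = 4.740 μ d = 4.740 × 2.369 × 26.667 = 299.45 km/s.
v = √(v_r² + v_t²) = √((-224.0)² + 299.45²) = √139846 = 373.96 km/s.

374.0 km/s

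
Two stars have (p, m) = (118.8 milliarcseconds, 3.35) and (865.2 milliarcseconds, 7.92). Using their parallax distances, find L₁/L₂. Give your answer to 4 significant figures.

L₁/L₂ = 3569

d₁ = 1/p₁ = 1/0.1188″ = 8.4175 pc; d₂ = 1/p₂ = 1/0.8652″ = 1.1558 pc.
M₁ = m₁ − 5 log₁₀ d₁ + 5 = 3.35 − 4.6259 + 5 = 3.7241.
M₂ = 7.92 − 0.3144 + 5 = 12.6056.
L₁/L₂ = 10^(0.4(M₂ − M₁)) = 10^(0.4 × 8.8815) = 10^3.55260 = 3569.4.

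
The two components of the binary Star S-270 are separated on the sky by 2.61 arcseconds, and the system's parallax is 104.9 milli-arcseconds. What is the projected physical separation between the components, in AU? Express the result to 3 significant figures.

d = 1/p = 1/0.1049″ = 9.5329 pc.
At distance d (pc), an angle of θ arcsec spans θ·d AU: s = 2.61 × 9.5329 = 24.881 AU.

24.9 AU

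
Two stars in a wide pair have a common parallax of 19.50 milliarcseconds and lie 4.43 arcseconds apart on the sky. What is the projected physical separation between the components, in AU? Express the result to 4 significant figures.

d = 1/p = 1/0.01950″ = 51.282 pc.
At distance d (pc), an angle of θ arcsec spans θ·d AU: s = 4.43 × 51.282 = 227.18 AU.

227.2 AU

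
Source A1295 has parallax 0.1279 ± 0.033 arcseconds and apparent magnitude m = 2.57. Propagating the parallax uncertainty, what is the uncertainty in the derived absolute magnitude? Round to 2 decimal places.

σ_M = 0.56 mag

M = m − 5 log₁₀ d + 5 = m + 5 log₁₀ p + 5, so ∂M/∂p = 5/(p ln 10).
σ_M = (5/ln 10) · (σ_p/p) = 2.1715 × 0.033/0.1279 = 2.1715 × 0.25801 = 0.56027.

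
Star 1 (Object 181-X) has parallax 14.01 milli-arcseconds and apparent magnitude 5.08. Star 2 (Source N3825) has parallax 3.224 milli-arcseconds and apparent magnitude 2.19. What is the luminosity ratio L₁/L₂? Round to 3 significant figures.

d₁ = 1/p₁ = 1/0.01401″ = 71.378 pc; d₂ = 1/p₂ = 1/0.003224″ = 310.17 pc.
M₁ = m₁ − 5 log₁₀ d₁ + 5 = 5.08 − 9.2678 + 5 = 0.8122.
M₂ = 2.19 − 12.4580 + 5 = -5.2680.
L₁/L₂ = 10^(0.4(M₂ − M₁)) = 10^(0.4 × (-6.0802)) = 10^(-2.43208) = 0.0036976.

L₁/L₂ = 0.00370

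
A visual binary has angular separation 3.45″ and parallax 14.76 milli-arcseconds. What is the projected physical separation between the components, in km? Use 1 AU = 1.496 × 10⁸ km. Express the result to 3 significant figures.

3.50 × 10^10 km

d = 1/p = 1/0.01476″ = 67.751 pc.
At distance d (pc), an angle of θ arcsec spans θ·d AU: s = 3.45 × 67.751 = 233.74 AU.
= 233.74 × 1.496 × 10⁸ km = 3.4968 × 10^10 km.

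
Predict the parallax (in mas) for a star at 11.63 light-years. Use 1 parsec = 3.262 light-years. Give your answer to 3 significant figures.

280 mas

d = 11.63 ly ÷ 3.262 = 3.5653 pc.
p = 1/d = 1/3.5653 = 0.28048 arcsec.
= 0.28048 × 1000 = 280.48 mas.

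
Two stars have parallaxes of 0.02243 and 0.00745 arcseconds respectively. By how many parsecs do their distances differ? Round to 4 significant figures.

89.65 pc

d_A = 1/0.02243″ = 44.583 pc; d_B = 1/0.007450″ = 134.23 pc.
|d_B − d_A| = |134.23 − 44.583| = 89.647 pc.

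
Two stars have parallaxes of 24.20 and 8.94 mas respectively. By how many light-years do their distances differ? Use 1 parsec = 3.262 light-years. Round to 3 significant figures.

d_A = 1/0.02420″ = 41.322 pc; d_B = 1/0.008940″ = 111.86 pc.
|d_B − d_A| = |111.86 − 41.322| = 70.538 pc = 70.538 × 3.262 ly = 230.09 ly.

230 ly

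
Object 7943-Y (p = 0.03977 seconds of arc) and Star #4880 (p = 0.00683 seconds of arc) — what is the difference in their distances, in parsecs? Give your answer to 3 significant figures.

d_A = 1/0.03977″ = 25.145 pc; d_B = 1/0.006830″ = 146.41 pc.
|d_B − d_A| = |146.41 − 25.145| = 121.27 pc.

121 pc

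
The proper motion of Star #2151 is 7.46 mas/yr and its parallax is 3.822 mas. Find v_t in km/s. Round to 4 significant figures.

d = 1/p = 1/0.003822″ = 261.64 pc.
μ = 7.46 mas/yr = 0.00746 ″/yr.
v_t = 4.74 × μ × d = 4.74 × 0.00746 × 261.64 = 9.2517 km/s.

9.252 km/s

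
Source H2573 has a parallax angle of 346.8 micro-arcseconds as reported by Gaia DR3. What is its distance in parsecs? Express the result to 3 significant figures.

p = 346.8 micro-arcseconds = 0.0003468 arcsec.
d = 1/p = 1/0.0003468 = 2883.5 pc.

2880 pc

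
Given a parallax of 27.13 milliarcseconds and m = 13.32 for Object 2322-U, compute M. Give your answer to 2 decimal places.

M = 10.49

d = 1/p = 1/0.02713″ = 36.86 pc.
m − M = 5 log₁₀(36.86) − 5 = 7.8328 − 5 = 2.8328.
M = m − (m − M) = 13.32 − 2.8328 = 10.49.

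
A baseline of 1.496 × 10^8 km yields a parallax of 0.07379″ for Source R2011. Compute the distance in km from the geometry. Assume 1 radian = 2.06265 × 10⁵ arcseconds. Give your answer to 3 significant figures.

4.18 × 10^14 km

θ = 0.07379″ = 0.07379/206265 = 3.5774 × 10^-7 rad.
d = B/θ = (1.496 × 10^8) / (3.5774 × 10^-7) = 4.1818 × 10^14 km.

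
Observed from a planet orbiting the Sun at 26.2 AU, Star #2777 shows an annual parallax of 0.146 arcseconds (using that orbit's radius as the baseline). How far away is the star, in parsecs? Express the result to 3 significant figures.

179 pc

With baseline B (in AU) and parallax p (in arcsec), d = B/p parsecs.
d = 26.2 / 0.146 = 179.45 pc.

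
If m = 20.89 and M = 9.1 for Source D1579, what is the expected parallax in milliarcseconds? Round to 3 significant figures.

m − M = 20.89 − 9.1 = 11.79.
d = 10^((m−M)/5 + 1) = 10^3.358 = 2280.3 pc.
p = 1/d = 1/2280.3 = 0.00043854 arcsec = 0.43854 mas.

0.439 mas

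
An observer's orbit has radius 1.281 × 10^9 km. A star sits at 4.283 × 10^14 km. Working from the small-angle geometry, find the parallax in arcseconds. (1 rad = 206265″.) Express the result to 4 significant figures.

θ ≈ B/d = (1.281 × 10^9) / (4.283 × 10^14) = 2.9909 × 10^-6 rad.
In arcseconds: 2.9909 × 10^-6 × 206265 = 0.61692″.

0.6169 arcsec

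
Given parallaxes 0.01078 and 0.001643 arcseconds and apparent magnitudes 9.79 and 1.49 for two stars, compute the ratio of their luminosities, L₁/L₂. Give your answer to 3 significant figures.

L₁/L₂ = 1.11 × 10^-5

d₁ = 1/p₁ = 1/0.01078″ = 92.764 pc; d₂ = 1/p₂ = 1/0.001643″ = 608.64 pc.
M₁ = m₁ − 5 log₁₀ d₁ + 5 = 9.79 − 9.8369 + 5 = 4.9531.
M₂ = 1.49 − 13.9218 + 5 = -7.4318.
L₁/L₂ = 10^(0.4(M₂ − M₁)) = 10^(0.4 × (-12.3849)) = 10^(-4.95396) = 0.000011118.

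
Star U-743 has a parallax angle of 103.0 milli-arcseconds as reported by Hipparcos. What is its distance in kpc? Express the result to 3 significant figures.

0.00971 kpc

p = 103.0 milli-arcseconds = 0.1030 arcsec.
d = 1/p = 1/0.1030 = 9.7087 pc.
= 0.0097087 kpc.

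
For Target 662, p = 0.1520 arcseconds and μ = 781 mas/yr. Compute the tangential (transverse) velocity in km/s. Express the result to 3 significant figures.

24.4 km/s

d = 1/p = 1/0.1520″ = 6.5789 pc.
μ = 781 mas/yr = 0.781 ″/yr.
v_t = 4.74 × μ × d = 4.74 × 0.781 × 6.5789 = 24.355 km/s.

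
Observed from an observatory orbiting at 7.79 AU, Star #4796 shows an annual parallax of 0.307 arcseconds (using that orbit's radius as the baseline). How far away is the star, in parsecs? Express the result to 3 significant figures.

With baseline B (in AU) and parallax p (in arcsec), d = B/p parsecs.
d = 7.79 / 0.307 = 25.375 pc.

25.4 pc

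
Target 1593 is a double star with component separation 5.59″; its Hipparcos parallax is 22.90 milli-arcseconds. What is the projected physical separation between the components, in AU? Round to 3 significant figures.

244 AU

d = 1/p = 1/0.02290″ = 43.668 pc.
At distance d (pc), an angle of θ arcsec spans θ·d AU: s = 5.59 × 43.668 = 244.1 AU.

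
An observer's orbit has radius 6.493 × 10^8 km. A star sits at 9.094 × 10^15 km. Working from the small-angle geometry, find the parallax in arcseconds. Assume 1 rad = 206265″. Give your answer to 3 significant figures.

0.0147 arcsec

θ ≈ B/d = (6.493 × 10^8) / (9.094 × 10^15) = 7.1399 × 10^-8 rad.
In arcseconds: 7.1399 × 10^-8 × 206265 = 0.014727″.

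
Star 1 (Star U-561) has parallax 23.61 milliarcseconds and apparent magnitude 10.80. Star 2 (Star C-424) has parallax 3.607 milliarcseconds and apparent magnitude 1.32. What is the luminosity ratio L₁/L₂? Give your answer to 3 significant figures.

d₁ = 1/p₁ = 1/0.02361″ = 42.355 pc; d₂ = 1/p₂ = 1/0.003607″ = 277.24 pc.
M₁ = m₁ − 5 log₁₀ d₁ + 5 = 10.80 − 8.1345 + 5 = 7.6655.
M₂ = 1.32 − 12.2143 + 5 = -5.8943.
L₁/L₂ = 10^(0.4(M₂ − M₁)) = 10^(0.4 × (-13.5598)) = 10^(-5.42392) = 0.0000037677.

L₁/L₂ = 3.77 × 10^-6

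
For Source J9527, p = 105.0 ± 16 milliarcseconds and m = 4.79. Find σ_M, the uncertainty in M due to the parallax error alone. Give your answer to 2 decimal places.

M = m − 5 log₁₀ d + 5 = m + 5 log₁₀ p + 5, so ∂M/∂p = 5/(p ln 10).
σ_M = (5/ln 10) · (σ_p/p) = 2.1715 × 16/105.0 = 2.1715 × 0.15238 = 0.33089.

σ_M = 0.33 mag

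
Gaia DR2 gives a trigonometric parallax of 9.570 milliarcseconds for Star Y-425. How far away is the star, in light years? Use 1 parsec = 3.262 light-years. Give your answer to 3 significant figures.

341 light years

p = 9.570 milliarcseconds = 0.009570 arcsec.
d = 1/p = 1/0.009570 = 104.49 pc.
In light-years: 104.49 × 3.262 = 340.85 ly.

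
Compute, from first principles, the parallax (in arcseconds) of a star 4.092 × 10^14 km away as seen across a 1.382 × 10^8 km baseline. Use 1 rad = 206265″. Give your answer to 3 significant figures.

θ ≈ B/d = (1.382 × 10^8) / (4.092 × 10^14) = 3.3773 × 10^-7 rad.
In arcseconds: 3.3773 × 10^-7 × 206265 = 0.069662″.

0.0697 arcsec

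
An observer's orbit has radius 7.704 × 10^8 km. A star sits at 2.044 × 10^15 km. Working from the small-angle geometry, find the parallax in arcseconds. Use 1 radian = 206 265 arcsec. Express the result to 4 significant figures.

θ ≈ B/d = (7.704 × 10^8) / (2.044 × 10^15) = 3.7691 × 10^-7 rad.
In arcseconds: 3.7691 × 10^-7 × 206265 = 0.077743″.

0.07774 arcsec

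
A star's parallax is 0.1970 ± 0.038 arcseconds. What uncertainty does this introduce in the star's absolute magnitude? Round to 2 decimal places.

M = m − 5 log₁₀ d + 5 = m + 5 log₁₀ p + 5, so ∂M/∂p = 5/(p ln 10).
σ_M = (5/ln 10) · (σ_p/p) = 2.1715 × 0.038/0.1970 = 2.1715 × 0.19289 = 0.41886.

σ_M = 0.42 mag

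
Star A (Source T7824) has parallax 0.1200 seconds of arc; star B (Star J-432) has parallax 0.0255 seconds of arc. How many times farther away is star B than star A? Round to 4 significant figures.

Since d = 1/p, d_B/d_A = p_A/p_B.
= 0.1200 / 0.0255 = 4.7059.

4.706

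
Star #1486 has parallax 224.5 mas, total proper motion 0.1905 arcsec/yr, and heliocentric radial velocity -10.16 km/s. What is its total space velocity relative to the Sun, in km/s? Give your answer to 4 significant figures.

d = 1/p = 1/0.2245″ = 4.4543 pc.
v_t = 4.740 μ d = 4.740 × 0.1905 × 4.4543 = 4.0221 km/s.
v = √(v_r² + v_t²) = √((-10.16)² + 4.0221²) = √119.403 = 10.927 km/s.

10.93 km/s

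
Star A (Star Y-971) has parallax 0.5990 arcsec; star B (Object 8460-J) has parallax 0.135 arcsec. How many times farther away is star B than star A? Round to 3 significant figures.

Since d = 1/p, d_B/d_A = p_A/p_B.
= 0.5990 / 0.135 = 4.437.

4.44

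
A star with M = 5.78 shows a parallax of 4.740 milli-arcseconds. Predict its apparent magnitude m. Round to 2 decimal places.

d = 1/p = 1/0.004740″ = 210.97 pc.
m − M = 5 log₁₀ d − 5 = 5 log₁₀(210.97) − 5 = 11.6211 − 5 = 6.6211.
m = M + (m − M) = 5.78 + 6.6211 = 12.40.

m = 12.40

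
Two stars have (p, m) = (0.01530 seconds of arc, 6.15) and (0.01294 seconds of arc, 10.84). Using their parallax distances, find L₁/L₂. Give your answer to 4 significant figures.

L₁/L₂ = 53.76

d₁ = 1/p₁ = 1/0.01530″ = 65.359 pc; d₂ = 1/p₂ = 1/0.01294″ = 77.28 pc.
M₁ = m₁ − 5 log₁₀ d₁ + 5 = 6.15 − 9.0765 + 5 = 2.0735.
M₂ = 10.84 − 9.4403 + 5 = 6.3997.
L₁/L₂ = 10^(0.4(M₂ − M₁)) = 10^(0.4 × 4.3262) = 10^1.73048 = 53.763.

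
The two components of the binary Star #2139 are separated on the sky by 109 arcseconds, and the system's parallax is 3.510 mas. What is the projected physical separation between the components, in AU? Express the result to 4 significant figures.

31050 AU

d = 1/p = 1/0.003510″ = 284.9 pc.
At distance d (pc), an angle of θ arcsec spans θ·d AU: s = 109 × 284.9 = 31054 AU.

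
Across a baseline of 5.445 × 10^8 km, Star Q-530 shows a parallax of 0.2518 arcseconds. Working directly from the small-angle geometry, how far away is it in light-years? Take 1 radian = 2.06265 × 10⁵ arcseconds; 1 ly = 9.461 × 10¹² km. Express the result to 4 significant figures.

θ = 0.2518″ = 0.2518/206265 = 1.2208 × 10^-6 rad.
d = B/θ = (5.445 × 10^8) / (1.2208 × 10^-6) = 4.4602 × 10^14 km = (4.4602 × 10^14) / (9.461 × 10^12) ly = 47.143 ly.

47.14 ly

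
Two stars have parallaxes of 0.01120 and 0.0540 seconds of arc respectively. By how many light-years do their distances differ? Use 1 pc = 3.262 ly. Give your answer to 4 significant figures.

230.8 ly

d_A = 1/0.01120″ = 89.286 pc; d_B = 1/0.05400″ = 18.519 pc.
|d_B − d_A| = |18.519 − 89.286| = 70.767 pc = 70.767 × 3.262 ly = 230.84 ly.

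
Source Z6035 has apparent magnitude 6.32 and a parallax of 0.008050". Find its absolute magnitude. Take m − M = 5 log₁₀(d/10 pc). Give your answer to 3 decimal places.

d = 1/p = 1/0.008050″ = 124.22 pc.
m − M = 5 log₁₀(124.22) − 5 = 10.4710 − 5 = 5.4710.
M = m − (m − M) = 6.32 − 5.4710 = 0.849.

M = 0.849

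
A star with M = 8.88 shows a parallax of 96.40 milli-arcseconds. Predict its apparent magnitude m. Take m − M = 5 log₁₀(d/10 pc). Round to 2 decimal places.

d = 1/p = 1/0.09640″ = 10.373 pc.
m − M = 5 log₁₀ d − 5 = 5 log₁₀(10.373) − 5 = 5.0795 − 5 = 0.0795.
m = M + (m − M) = 8.88 + 0.0795 = 8.96.

m = 8.96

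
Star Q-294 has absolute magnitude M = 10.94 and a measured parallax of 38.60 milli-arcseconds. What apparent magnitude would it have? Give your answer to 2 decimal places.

d = 1/p = 1/0.03860″ = 25.907 pc.
m − M = 5 log₁₀ d − 5 = 5 log₁₀(25.907) − 5 = 7.0671 − 5 = 2.0671.
m = M + (m − M) = 10.94 + 2.0671 = 13.01.

m = 13.01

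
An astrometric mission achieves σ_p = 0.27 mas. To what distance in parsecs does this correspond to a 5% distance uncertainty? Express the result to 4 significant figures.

185.2 pc

σ_d/d = σ_p/p, so the condition is σ_p/p ≤ 0.05, i.e. p ≥ σ_p/0.05.
p_min = 0.27/0.05 = 5.4 mas = 0.0054 arcsec.
d_max = 1/p_min = 1/0.0054 = 185.19 pc.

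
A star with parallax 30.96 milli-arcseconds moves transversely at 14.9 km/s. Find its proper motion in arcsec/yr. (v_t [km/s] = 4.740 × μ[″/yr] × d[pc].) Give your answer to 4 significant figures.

d = 1/p = 1/0.03096″ = 32.3 pc.
μ = v_t / (4.74 d) = 14.9 / (4.74 × 32.3) = 14.9 / 153.1 = 0.097322 ″/yr.

0.09732 arcsec/yr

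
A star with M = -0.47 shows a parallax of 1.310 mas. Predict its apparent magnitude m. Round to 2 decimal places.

d = 1/p = 1/0.001310″ = 763.36 pc.
m − M = 5 log₁₀ d − 5 = 5 log₁₀(763.36) − 5 = 14.4136 − 5 = 9.4136.
m = M + (m − M) = -0.47 + 9.4136 = 8.94.

m = 8.94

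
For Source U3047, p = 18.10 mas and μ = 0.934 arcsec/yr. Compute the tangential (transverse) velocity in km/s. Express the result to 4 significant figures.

244.6 km/s

d = 1/p = 1/0.01810″ = 55.249 pc.
v_t = 4.74 × μ × d = 4.74 × 0.934 × 55.249 = 244.6 km/s.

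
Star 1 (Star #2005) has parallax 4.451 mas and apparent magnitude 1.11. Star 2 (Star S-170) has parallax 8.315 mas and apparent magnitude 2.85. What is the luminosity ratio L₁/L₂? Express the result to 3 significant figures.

L₁/L₂ = 17.3

d₁ = 1/p₁ = 1/0.004451″ = 224.67 pc; d₂ = 1/p₂ = 1/0.008315″ = 120.26 pc.
M₁ = m₁ − 5 log₁₀ d₁ + 5 = 1.11 − 11.7577 + 5 = -5.6477.
M₂ = 2.85 − 10.4006 + 5 = -2.5506.
L₁/L₂ = 10^(0.4(M₂ − M₁)) = 10^(0.4 × 3.0971) = 10^1.23884 = 17.332.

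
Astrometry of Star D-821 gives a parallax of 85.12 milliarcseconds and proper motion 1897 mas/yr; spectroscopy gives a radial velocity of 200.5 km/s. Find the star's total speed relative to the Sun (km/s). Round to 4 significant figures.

d = 1/p = 1/0.08512″ = 11.748 pc.
μ = 1897 mas/yr = 1.897 ″/yr.
v_t = 4.740 μ d = 4.740 × 1.897 × 11.748 = 105.64 km/s.
v = √(v_r² + v_t²) = √(200.5² + 105.64²) = √51360.1 = 226.63 km/s.

226.6 km/s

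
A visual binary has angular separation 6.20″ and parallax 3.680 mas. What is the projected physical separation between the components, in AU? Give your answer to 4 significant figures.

d = 1/p = 1/0.003680″ = 271.74 pc.
At distance d (pc), an angle of θ arcsec spans θ·d AU: s = 6.20 × 271.74 = 1684.8 AU.

1685 AU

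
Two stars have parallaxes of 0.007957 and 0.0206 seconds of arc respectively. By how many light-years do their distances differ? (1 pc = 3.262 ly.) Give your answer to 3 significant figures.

d_A = 1/0.007957″ = 125.68 pc; d_B = 1/0.02060″ = 48.544 pc.
|d_B − d_A| = |48.544 − 125.68| = 77.136 pc = 77.136 × 3.262 ly = 251.62 ly.

252 ly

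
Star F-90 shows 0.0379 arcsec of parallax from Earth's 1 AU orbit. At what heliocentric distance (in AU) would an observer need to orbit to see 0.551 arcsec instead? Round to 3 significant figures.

Parallax scales linearly with baseline: p ∝ B, so B = p_target / p_Earth × 1 AU.
B = 0.551 / 0.0379 = 14.538 AU.

14.5 AU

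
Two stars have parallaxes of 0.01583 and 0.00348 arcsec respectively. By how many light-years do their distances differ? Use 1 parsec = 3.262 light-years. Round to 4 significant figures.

731.3 ly

d_A = 1/0.01583″ = 63.171 pc; d_B = 1/0.003480″ = 287.36 pc.
|d_B − d_A| = |287.36 − 63.171| = 224.19 pc = 224.19 × 3.262 ly = 731.31 ly.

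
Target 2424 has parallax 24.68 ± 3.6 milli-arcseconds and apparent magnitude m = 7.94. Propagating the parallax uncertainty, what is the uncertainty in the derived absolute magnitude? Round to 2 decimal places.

M = m − 5 log₁₀ d + 5 = m + 5 log₁₀ p + 5, so ∂M/∂p = 5/(p ln 10).
σ_M = (5/ln 10) · (σ_p/p) = 2.1715 × 3.6/24.68 = 2.1715 × 0.14587 = 0.31676.

σ_M = 0.32 mag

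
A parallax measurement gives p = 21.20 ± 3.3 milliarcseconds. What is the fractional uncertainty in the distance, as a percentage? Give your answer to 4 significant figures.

15.57%

For d = 1/p, |σ_d/d| = |σ_p/p|.
σ_p/p = 3.3 / 21.20 = 0.15566 = 15.566%.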